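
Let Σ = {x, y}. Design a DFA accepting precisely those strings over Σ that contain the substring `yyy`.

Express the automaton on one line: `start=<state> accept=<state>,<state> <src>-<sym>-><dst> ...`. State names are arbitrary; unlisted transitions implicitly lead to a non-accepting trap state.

States s0..s2 record the length of the longest prefix of `yyy` that matches the current input suffix. Reaching s3 means `yyy` has been seen, and we stay there forever. Accept from s3.
A 4-state machine:
        x   y  
>  s0   s0  s1 
   s1   s0  s2 
   s2   s0  s3 
 * s3   s3  s3 
(> = start, * = accepting)

start=s0 accept=s3 s0-x->s0 s0-y->s1 s1-x->s0 s1-y->s2 s2-x->s0 s2-y->s3 s3-x->s3 s3-y->s3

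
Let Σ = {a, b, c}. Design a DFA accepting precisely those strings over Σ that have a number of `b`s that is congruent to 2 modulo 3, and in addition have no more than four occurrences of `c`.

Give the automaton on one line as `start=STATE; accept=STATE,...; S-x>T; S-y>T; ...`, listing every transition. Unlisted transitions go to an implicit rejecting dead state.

start=q0; accept=q3,q6,q9,q12,q15; q0-a>q0; q0-b>q1; q0-c>q2; q1-a>q1; q1-b>q3; q1-c>q4; q2-a>q2; q2-b>q4; q2-c>q5; q3-a>q3; q3-b>q0; q3-c>q6; q4-a>q4; q4-b>q6; q4-c>q7; q5-a>q5; q5-b>q7; q5-c>q8; q6-a>q6; q6-b>q2; q6-c>q9; q7-a>q7; q7-b>q9; q7-c>q10; q8-a>q8; q8-b>q10; q8-c>q11; q9-a>q9; q9-b>q5; q9-c>q12; q10-a>q10; q10-b>q12; q10-c>q13; q11-a>q11; q11-b>q13; q11-c>q14; q12-a>q12; q12-b>q8; q12-c>q15; q13-a>q13; q13-b>q15; q13-c>q14; q14-a>q14; q14-b>q14; q14-c>q14; q15-a>q15; q15-b>q11; q15-c>q14

Handle the two conditions separately and then intersect. The first has 3 states tracking the count of `b`s modulo 3; the second has 6 states tracking the count of `c`s, saturating at 5. A product state is a pair (one from each), accepting exactly when both do. Equivalent product states are then merged.
          a    b    c  
>  q0     q0   q1   q2 
   q1     q1   q3   q4 
   q2     q2   q4   q5 
 * q3     q3   q0   q6 
   q4     q4   q6   q7 
   q5     q5   q7   q8 
 * q6     q6   q2   q9 
   q7     q7   q9  q10 
   q8     q8  q10  q11 
 * q9     q9   q5  q12 
   q10   q10  q12  q13 
   q11   q11  q13  q14 
 * q12   q12   q8  q15 
   q13   q13  q15  q14 
   q14   q14  q14  q14 
 * q15   q15  q11  q14 
(> = start, * = accepting)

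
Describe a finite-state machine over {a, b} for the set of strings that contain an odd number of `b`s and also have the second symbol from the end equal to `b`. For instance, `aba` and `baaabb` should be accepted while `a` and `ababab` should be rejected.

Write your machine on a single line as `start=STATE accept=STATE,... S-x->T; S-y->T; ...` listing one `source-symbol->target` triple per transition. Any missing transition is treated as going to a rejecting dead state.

start=s0; accept=s2,s5; s0-a->s0; s0-b->s1; s1-a->s2; s1-b->s3; s2-a->s4; s2-b->s3; s3-a->s0; s3-b->s5; s4-a->s4; s4-b->s3; s5-a->s2; s5-b->s3

Handle the two conditions separately and then intersect. One (2 states) tracks the count of `b`s modulo 2; the other (7 states) tracks the last 2 symbols read. Each combined state is a pair, one component from each; accept when both components accept. Equivalent product states are then merged.
With 6 states:
        a   b  
>  s0   s0  s1 
   s1   s2  s3 
 * s2   s4  s3 
   s3   s0  s5 
   s4   s4  s3 
 * s5   s2  s3 
(> = start, * = accepting)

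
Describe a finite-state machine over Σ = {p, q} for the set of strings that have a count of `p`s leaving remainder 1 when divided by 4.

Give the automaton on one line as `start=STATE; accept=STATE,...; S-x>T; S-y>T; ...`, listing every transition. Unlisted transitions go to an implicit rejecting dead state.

start=A; accept=B; A-p>B; A-q>A; B-p>C; B-q>B; C-p>D; C-q>C; D-p>A; D-q>D

The only thing that matters is how many `p`s have appeared, reduced mod 4. Use one state per residue: A for 0, …, D for 3. Reading `p` moves to the next residue; anything else stays put. B is accepting.
4 states suffice.
       p  q 
>  A   B  A 
 * B   C  B 
   C   D  C 
   D   A  D 
(> = start, * = accepting)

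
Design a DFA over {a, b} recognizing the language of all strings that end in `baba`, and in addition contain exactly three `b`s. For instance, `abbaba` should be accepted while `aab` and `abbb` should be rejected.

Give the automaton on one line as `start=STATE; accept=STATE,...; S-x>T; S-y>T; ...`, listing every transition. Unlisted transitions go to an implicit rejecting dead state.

start=S0; accept=S6; S0-a>S0; S0-b>S1; S1-a>S1; S1-b>S2; S2-a>S3; S2-b>S4; S3-a>S4; S3-b>S5; S4-a>S4; S4-b>S4; S5-a>S6; S5-b>S4; S6-a>S4; S6-b>S4

Handle the two conditions separately and then intersect. One (5 states) tracks how much of the suffix `baba` has currently been matched; the other (5 states) tracks the count of `b`s, saturating at 4. Each combined state is a pair, one component from each; accept when both components accept. After merging equivalent states the machine shrinks.
        a   b  
>  S0   S0  S1 
   S1   S1  S2 
   S2   S3  S4 
   S3   S4  S5 
   S4   S4  S4 
   S5   S6  S4 
 * S6   S4  S4 
(> = start, * = accepting)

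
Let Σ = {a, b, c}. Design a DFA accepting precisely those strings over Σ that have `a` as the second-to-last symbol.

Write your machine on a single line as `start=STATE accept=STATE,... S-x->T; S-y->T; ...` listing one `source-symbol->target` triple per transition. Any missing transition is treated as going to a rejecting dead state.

A DFA must remember the last 2 symbols (since which symbol is second-to-last isn't known until the input ends). Use one state per possible window of the last ≤2 symbols; accept from those whose window starts with `a`.
          a    b    c  
>  S0     S1   S2   S3 
   S1     S4   S5   S6 
   S2     S7   S8   S9 
   S3    S10  S11  S12 
 * S4     S4   S5   S6 
 * S5     S7   S8   S9 
 * S6    S10  S11  S12 
   S7     S4   S5   S6 
   S8     S7   S8   S9 
   S9    S10  S11  S12 
   S10    S4   S5   S6 
   S11    S7   S8   S9 
   S12   S10  S11  S12 
(> = start, * = accepting)

start=S0; accept=S4,S5,S6; S0-a->S1; S0-b->S2; S0-c->S3; S1-a->S4; S1-b->S5; S1-c->S6; S2-a->S7; S2-b->S8; S2-c->S9; S3-a->S10; S3-b->S11; S3-c->S12; S4-a->S4; S4-b->S5; S4-c->S6; S5-a->S7; S5-b->S8; S5-c->S9; S6-a->S10; S6-b->S11; S6-c->S12; S7-a->S4; S7-b->S5; S7-c->S6; S8-a->S7; S8-b->S8; S8-c->S9; S9-a->S10; S9-b->S11; S9-c->S12; S10-a->S4; S10-b->S5; S10-c->S6; S11-a->S7; S11-b->S8; S11-c->S9; S12-a->S10; S12-b->S11; S12-c->S12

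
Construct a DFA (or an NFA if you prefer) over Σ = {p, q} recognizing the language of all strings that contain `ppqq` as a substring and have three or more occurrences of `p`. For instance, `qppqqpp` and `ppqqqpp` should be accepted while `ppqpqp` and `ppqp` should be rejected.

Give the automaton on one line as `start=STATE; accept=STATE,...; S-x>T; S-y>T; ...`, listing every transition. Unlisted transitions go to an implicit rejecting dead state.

Run two small machines in parallel and take their product. The first has 5 states tracking whether and how much of `ppqq` has been seen; the second has 5 states tracking the count of `p`s, saturating at 4. A product state is a pair (one from each), accepting exactly when both do.
An 18-state machine:
          p    q  
>  s0     s1   s0 
   s1     s2   s3 
   s2     s4   s5 
   s3     s6   s3 
   s4     s7   s8 
   s5     s9  s10 
   s6     s4  s11 
   s7     s7  s12 
   s8    s13  s14 
   s9     s7  s15 
   s10   s14  s10 
   s11    s9  s11 
   s12   s13  s16 
   s13    s7  s17 
 * s14   s16  s14 
   s15   s13  s15 
 * s16   s16  s16 
   s17   s13  s17 
(> = start, * = accepting)

start=s0; accept=s14,s16; s0-p>s1; s0-q>s0; s1-p>s2; s1-q>s3; s2-p>s4; s2-q>s5; s3-p>s6; s3-q>s3; s4-p>s7; s4-q>s8; s5-p>s9; s5-q>s10; s6-p>s4; s6-q>s11; s7-p>s7; s7-q>s12; s8-p>s13; s8-q>s14; s9-p>s7; s9-q>s15; s10-p>s14; s10-q>s10; s11-p>s9; s11-q>s11; s12-p>s13; s12-q>s16; s13-p>s7; s13-q>s17; s14-p>s16; s14-q>s14; s15-p>s13; s15-q>s15; s16-p>s16; s16-q>s16; s17-p>s13; s17-q>s17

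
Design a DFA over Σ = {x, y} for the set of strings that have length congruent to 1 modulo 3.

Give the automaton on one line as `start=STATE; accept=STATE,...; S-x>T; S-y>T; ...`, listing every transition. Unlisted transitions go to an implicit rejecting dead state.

Count input length modulo 3: every symbol advances one step around the cycle q0 → q1 → q2 → q0. Accept at q1.
3 states suffice.
        x   y  
>  q0   q1  q1 
 * q1   q2  q2 
   q2   q0  q0 
(> = start, * = accepting)

start=q0; accept=q1; q0-x>q1; q0-y>q1; q1-x>q2; q1-y>q2; q2-x>q0; q2-y>q0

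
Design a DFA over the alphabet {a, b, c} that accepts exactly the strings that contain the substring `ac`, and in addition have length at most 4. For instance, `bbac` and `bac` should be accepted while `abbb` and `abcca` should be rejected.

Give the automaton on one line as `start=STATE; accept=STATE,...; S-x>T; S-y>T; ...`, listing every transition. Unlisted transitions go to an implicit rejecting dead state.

start=s0; accept=s5,s8,s9; s0-a>s1; s0-b>s2; s0-c>s2; s1-a>s3; s1-b>s4; s1-c>s5; s2-a>s3; s2-b>s4; s2-c>s4; s3-a>s6; s3-b>s7; s3-c>s8; s4-a>s6; s4-b>s7; s4-c>s7; s5-a>s8; s5-b>s8; s5-c>s8; s6-a>s7; s6-b>s7; s6-c>s9; s7-a>s7; s7-b>s7; s7-c>s7; s8-a>s9; s8-b>s9; s8-c>s9; s9-a>s7; s9-b>s7; s9-c>s7

Handle the two conditions separately and then intersect. The first has 3 states tracking whether and how much of `ac` has been seen; the second has 6 states tracking the input length, saturating at 5. A product state is a pair (one from each), accepting exactly when both do. Minimizing collapses redundant product states.
With 10 states:
        a   b   c  
>  s0   s1  s2  s2 
   s1   s3  s4  s5 
   s2   s3  s4  s4 
   s3   s6  s7  s8 
   s4   s6  s7  s7 
 * s5   s8  s8  s8 
   s6   s7  s7  s9 
   s7   s7  s7  s7 
 * s8   s9  s9  s9 
 * s9   s7  s7  s7 
(> = start, * = accepting)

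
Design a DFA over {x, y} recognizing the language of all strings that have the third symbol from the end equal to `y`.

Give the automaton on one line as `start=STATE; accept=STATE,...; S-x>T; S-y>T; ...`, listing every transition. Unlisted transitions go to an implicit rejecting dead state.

Because acceptance depends on a position counted from the end, the machine has to buffer the most recent 3 symbols. Make each state the string of the last up-to-3 symbols read; on input `x` shift the window left and append `x`. Accept when the buffered window has length 3 and begins with `y`.
15 states suffice.
          x    y  
>  S0     S1   S2 
   S1     S3   S4 
   S2     S5   S6 
   S3     S7   S8 
   S4     S9  S10 
   S5    S11  S12 
   S6    S13  S14 
   S7     S7   S8 
   S8     S9  S10 
   S9    S11  S12 
   S10   S13  S14 
 * S11    S7   S8 
 * S12    S9  S10 
 * S13   S11  S12 
 * S14   S13  S14 
(> = start, * = accepting)

start=S0; accept=S11,S12,S13,S14; S0-x>S1; S0-y>S2; S1-x>S3; S1-y>S4; S2-x>S5; S2-y>S6; S3-x>S7; S3-y>S8; S4-x>S9; S4-y>S10; S5-x>S11; S5-y>S12; S6-x>S13; S6-y>S14; S7-x>S7; S7-y>S8; S8-x>S9; S8-y>S10; S9-x>S11; S9-y>S12; S10-x>S13; S10-y>S14; S11-x>S7; S11-y>S8; S12-x>S9; S12-y>S10; S13-x>S11; S13-y>S12; S14-x>S13; S14-y>S14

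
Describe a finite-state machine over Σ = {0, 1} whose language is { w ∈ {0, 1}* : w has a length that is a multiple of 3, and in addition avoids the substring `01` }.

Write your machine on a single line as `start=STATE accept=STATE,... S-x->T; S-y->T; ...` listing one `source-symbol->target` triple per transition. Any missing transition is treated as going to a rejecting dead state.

start=s0; accept=s0,s6; s0-0->s1; s0-1->s2; s1-0->s3; s1-1->s4; s2-0->s3; s2-1->s5; s3-0->s6; s3-1->s4; s4-0->s4; s4-1->s4; s5-0->s6; s5-1->s0; s6-0->s1; s6-1->s4

Run two small machines in parallel and take their product. One (3 states) tracks the input length modulo 3; the other (3 states) tracks partial matches of the forbidden pattern `01`. Each combined state is a pair, one component from each; accept when both components accept. After merging equivalent states the machine shrinks.
7 states suffice.
        0   1  
>* s0   s1  s2 
   s1   s3  s4 
   s2   s3  s5 
   s3   s6  s4 
   s4   s4  s4 
   s5   s6  s0 
 * s6   s1  s4 
(> = start, * = accepting)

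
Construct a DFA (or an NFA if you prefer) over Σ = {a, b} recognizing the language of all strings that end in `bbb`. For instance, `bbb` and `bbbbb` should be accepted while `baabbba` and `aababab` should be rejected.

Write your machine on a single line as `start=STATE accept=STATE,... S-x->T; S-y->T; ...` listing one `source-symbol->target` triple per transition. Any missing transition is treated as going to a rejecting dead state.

Let each state record the length of the longest suffix of the input read so far that is also a prefix of `bbb`. q1 means the last symbol is `b`; q2 means the last 2 symbols are `bb`; q3 means the last 3 symbols are `bbb`. Accept only at q3, where the string currently ends in `bbb`.
        a   b  
>  q0   q0  q1 
   q1   q0  q2 
   q2   q0  q3 
 * q3   q0  q3 
(> = start, * = accepting)

start=q0; accept=q3; q0-a->q0; q0-b->q1; q1-a->q0; q1-b->q2; q2-a->q0; q2-b->q3; q3-a->q0; q3-b->q3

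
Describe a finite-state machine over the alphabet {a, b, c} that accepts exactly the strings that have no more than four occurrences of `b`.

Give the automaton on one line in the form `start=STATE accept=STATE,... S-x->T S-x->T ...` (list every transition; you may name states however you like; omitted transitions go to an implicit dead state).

Count `b`s, saturating at 5: states s0 through s4 mean 0 through 4 `b`s seen; s5 means more than 4. Each `b` increments (capped at s5); other symbols loop. Accept from {s0, s1, s2, s3, s4}.
A 6-state machine:
        a   b   c  
>* s0   s0  s1  s0 
 * s1   s1  s2  s1 
 * s2   s2  s3  s2 
 * s3   s3  s4  s3 
 * s4   s4  s5  s4 
   s5   s5  s5  s5 
(> = start, * = accepting)

start=s0 accept=s0,s1,s2,s3,s4 s0-a->s0 s0-b->s1 s0-c->s0 s1-a->s1 s1-b->s2 s1-c->s1 s2-a->s2 s2-b->s3 s2-c->s2 s3-a->s3 s3-b->s4 s3-c->s3 s4-a->s4 s4-b->s5 s4-c->s4 s5-a->s5 s5-b->s5 s5-c->s5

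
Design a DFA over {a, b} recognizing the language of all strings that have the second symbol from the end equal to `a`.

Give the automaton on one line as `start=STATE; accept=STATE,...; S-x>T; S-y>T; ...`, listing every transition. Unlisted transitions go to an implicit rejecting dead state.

A DFA must remember the last 2 symbols (since which symbol is second-to-last isn't known until the input ends). Use one state per possible window of the last ≤2 symbols; accept from those whose window starts with `a`.
        a   b  
>  S0   S1  S2 
   S1   S3  S4 
   S2   S5  S6 
 * S3   S3  S4 
 * S4   S5  S6 
   S5   S3  S4 
   S6   S5  S6 
(> = start, * = accepting)

start=S0; accept=S3,S4; S0-a>S1; S0-b>S2; S1-a>S3; S1-b>S4; S2-a>S5; S2-b>S6; S3-a>S3; S3-b>S4; S4-a>S5; S4-b>S6; S5-a>S3; S5-b>S4; S6-a>S5; S6-b>S6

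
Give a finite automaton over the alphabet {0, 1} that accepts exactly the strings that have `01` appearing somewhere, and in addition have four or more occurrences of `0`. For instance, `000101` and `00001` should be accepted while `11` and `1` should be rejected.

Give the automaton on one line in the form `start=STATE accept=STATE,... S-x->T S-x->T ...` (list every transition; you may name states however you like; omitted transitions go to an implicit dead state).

Run two small machines in parallel and take their product. One (3 states) tracks whether and how much of `01` has been seen; the other (6 states) tracks the count of `0`s, saturating at 5. Each combined state is a pair, one component from each; accept when both components accept. Minimizing collapses redundant product states.
        0   1  
>  s0   s1  s0 
   s1   s2  s3 
   s2   s4  s5 
   s3   s5  s3 
   s4   s6  s7 
   s5   s7  s5 
   s6   s6  s8 
   s7   s8  s7 
 * s8   s8  s8 
(> = start, * = accepting)

start=s0 accept=s8 s0-0->s1 s0-1->s0 s1-0->s2 s1-1->s3 s2-0->s4 s2-1->s5 s3-0->s5 s3-1->s3 s4-0->s6 s4-1->s7 s5-0->s7 s5-1->s5 s6-0->s6 s6-1->s8 s7-0->s8 s7-1->s7 s8-0->s8 s8-1->s8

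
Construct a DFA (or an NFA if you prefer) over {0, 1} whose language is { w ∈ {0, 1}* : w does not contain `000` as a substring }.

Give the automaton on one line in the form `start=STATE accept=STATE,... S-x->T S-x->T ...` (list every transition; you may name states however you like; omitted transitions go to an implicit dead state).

This is the complement of 'contains `000`'. Use the same substring-matching states — A through D holding how much of `000` has just been matched — but flip the accepting set: everything except the trap D accepts.
       0  1 
>* A   B  A 
 * B   C  A 
 * C   D  A 
   D   D  D 
(> = start, * = accepting)

start=A accept=A,B,C A-0->B A-1->A B-0->C B-1->A C-0->D C-1->A D-0->D D-1->D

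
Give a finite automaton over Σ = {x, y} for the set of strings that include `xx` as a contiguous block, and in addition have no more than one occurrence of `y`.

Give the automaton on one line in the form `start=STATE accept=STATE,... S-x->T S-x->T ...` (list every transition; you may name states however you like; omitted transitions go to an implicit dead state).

start=A accept=D,G A-x->B A-y->C B-x->D B-y->C C-x->E C-y->F D-x->D D-y->G E-x->G E-y->F F-x->H F-y->F G-x->G G-y->I H-x->I H-y->F I-x->I I-y->I

Handle the two conditions separately and then intersect. The first has 3 states tracking whether and how much of `xx` has been seen; the second has 3 states tracking the count of `y`s, saturating at 2. A product state is a pair (one from each), accepting exactly when both do.
       x  y 
>  A   B  C 
   B   D  C 
   C   E  F 
 * D   D  G 
   E   G  F 
   F   H  F 
 * G   G  I 
   H   I  F 
   I   I  I 
(> = start, * = accepting)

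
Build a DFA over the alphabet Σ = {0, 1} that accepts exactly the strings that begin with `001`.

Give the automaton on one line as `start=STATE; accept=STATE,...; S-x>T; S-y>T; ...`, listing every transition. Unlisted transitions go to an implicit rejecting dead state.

start=S0; accept=S3; S0-0>S1; S0-1>S4; S1-0>S2; S1-1>S4; S2-0>S4; S2-1>S3; S3-0>S3; S3-1>S3; S4-0>S4; S4-1>S4

Check the first 3 symbols one by one: S0 through S2 record how many have matched `001` so far; any wrong symbol goes to the dead state S4. After all 3 match we enter the accepting sink S3.
With 5 states:
        0   1  
>  S0   S1  S4 
   S1   S2  S4 
   S2   S4  S3 
 * S3   S3  S3 
   S4   S4  S4 
(> = start, * = accepting)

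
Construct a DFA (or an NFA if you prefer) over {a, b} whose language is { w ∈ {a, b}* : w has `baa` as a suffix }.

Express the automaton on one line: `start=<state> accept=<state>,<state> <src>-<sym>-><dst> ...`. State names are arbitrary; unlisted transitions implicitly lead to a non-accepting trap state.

start=q0 accept=q3 q0-a->q0 q0-b->q1 q1-a->q2 q1-b->q1 q2-a->q3 q2-b->q1 q3-a->q0 q3-b->q1

Remember how much of `baa` the current input suffix matches. State q0 means no match yet; q1 means the last symbol is `b`; q2 means the last 2 symbols are `ba`; q3 means the last 3 symbols are `baa`. Only q3 accepts. On a mismatch, fall back to the longest proper suffix that is still a prefix of `baa`.
A 4-state machine:
        a   b  
>  q0   q0  q1 
   q1   q2  q1 
   q2   q3  q1 
 * q3   q0  q1 
(> = start, * = accepting)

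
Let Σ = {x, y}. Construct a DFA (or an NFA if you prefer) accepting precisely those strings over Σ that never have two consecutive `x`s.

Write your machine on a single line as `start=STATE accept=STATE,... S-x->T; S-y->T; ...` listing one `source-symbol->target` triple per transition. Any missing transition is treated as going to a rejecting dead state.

This is the complement of 'contains `xx`'. Use the same substring-matching states — q0 through q2 holding how much of `xx` has just been matched — but flip the accepting set: everything except the trap q2 accepts.
A 3-state machine:
        x   y  
>* q0   q1  q0 
 * q1   q2  q0 
   q2   q2  q2 
(> = start, * = accepting)

start=q0; accept=q0,q1; q0-x->q1; q0-y->q0; q1-x->q2; q1-y->q0; q2-x->q2; q2-y->q2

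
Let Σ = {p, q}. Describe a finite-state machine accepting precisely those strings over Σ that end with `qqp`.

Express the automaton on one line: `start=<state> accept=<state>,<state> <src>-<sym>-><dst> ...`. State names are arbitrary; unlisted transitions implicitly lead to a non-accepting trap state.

Remember how much of `qqp` the current input suffix matches. State S0 means no match yet; S1 means the last symbol is `q`; S2 means the last 2 symbols are `qq`; S3 means the last 3 symbols are `qqp`. Only S3 accepts. On a mismatch, fall back to the longest proper suffix that is still a prefix of `qqp`.
4 states suffice.
        p   q  
>  S0   S0  S1 
   S1   S0  S2 
   S2   S3  S2 
 * S3   S0  S1 
(> = start, * = accepting)

start=S0 accept=S3 S0-p->S0 S0-q->S1 S1-p->S0 S1-q->S2 S2-p->S3 S2-q->S2 S3-p->S0 S3-q->S1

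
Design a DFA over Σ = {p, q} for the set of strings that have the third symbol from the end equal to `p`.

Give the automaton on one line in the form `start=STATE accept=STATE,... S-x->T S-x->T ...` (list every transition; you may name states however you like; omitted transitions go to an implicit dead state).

start=A accept=H,I,J,K A-p->B A-q->C B-p->D B-q->E C-p->F C-q->G D-p->H D-q->I E-p->J E-q->K F-p->L F-q->M G-p->N G-q->O H-p->H H-q->I I-p->J I-q->K J-p->L J-q->M K-p->N K-q->O L-p->H L-q->I M-p->J M-q->K N-p->L N-q->M O-p->N O-q->O

Because acceptance depends on a position counted from the end, the machine has to buffer the most recent 3 symbols. Make each state the string of the last up-to-3 symbols read; on input `x` shift the window left and append `x`. Accept when the buffered window has length 3 and begins with `p`.
       p  q 
>  A   B  C 
   B   D  E 
   C   F  G 
   D   H  I 
   E   J  K 
   F   L  M 
   G   N  O 
 * H   H  I 
 * I   J  K 
 * J   L  M 
 * K   N  O 
   L   H  I 
   M   J  K 
   N   L  M 
   O   N  O 
(> = start, * = accepting)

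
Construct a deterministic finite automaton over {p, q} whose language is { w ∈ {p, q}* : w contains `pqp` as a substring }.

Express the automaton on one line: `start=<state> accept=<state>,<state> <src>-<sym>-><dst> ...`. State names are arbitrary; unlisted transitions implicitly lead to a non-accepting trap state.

start=s0 accept=s3 s0-p->s1 s0-q->s0 s1-p->s1 s1-q->s2 s2-p->s3 s2-q->s0 s3-p->s3 s3-q->s3

States s0..s2 record the length of the longest prefix of `pqp` that matches the current input suffix. Reaching s3 means `pqp` has been seen, and we stay there forever. Accept from s3.
A 4-state machine:
        p   q  
>  s0   s1  s0 
   s1   s1  s2 
   s2   s3  s0 
 * s3   s3  s3 
(> = start, * = accepting)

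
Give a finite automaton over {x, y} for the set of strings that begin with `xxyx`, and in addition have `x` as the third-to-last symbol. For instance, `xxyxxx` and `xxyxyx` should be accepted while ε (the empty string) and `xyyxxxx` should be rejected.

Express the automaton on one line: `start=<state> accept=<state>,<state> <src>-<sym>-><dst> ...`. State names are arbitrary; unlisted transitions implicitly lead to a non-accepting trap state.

start=S0 accept=S5,S8,S9,S10 S0-x->S1 S0-y->S2 S1-x->S3 S1-y->S2 S2-x->S2 S2-y->S2 S3-x->S2 S3-y->S4 S4-x->S5 S4-y->S2 S5-x->S6 S5-y->S7 S6-x->S8 S6-y->S9 S7-x->S5 S7-y->S10 S8-x->S8 S8-y->S9 S9-x->S5 S9-y->S10 S10-x->S11 S10-y->S12 S11-x->S6 S11-y->S7 S12-x->S11 S12-y->S12

Handle the two conditions separately and then intersect. One (6 states) tracks whether the input so far still matches the prefix `xxyx`; the other (15 states) tracks the last 3 symbols read. Each combined state is a pair, one component from each; accept when both components accept. Minimizing collapses redundant product states.
          x    y  
>  S0     S1   S2 
   S1     S3   S2 
   S2     S2   S2 
   S3     S2   S4 
   S4     S5   S2 
 * S5     S6   S7 
   S6     S8   S9 
   S7     S5  S10 
 * S8     S8   S9 
 * S9     S5  S10 
 * S10   S11  S12 
   S11    S6   S7 
   S12   S11  S12 
(> = start, * = accepting)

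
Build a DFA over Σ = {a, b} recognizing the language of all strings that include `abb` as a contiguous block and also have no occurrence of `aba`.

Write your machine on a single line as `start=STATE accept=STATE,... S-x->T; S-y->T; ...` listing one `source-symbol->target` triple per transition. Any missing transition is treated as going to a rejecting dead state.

Build one automaton per condition and run them in lockstep. One (4 states) tracks whether and how much of `abb` has been seen; the other (4 states) tracks partial matches of the forbidden pattern `aba`. Each combined state is a pair, one component from each; accept when both components accept.
        a   b  
>  q0   q1  q0 
   q1   q1  q2 
   q2   q3  q4 
   q3   q3  q5 
 * q4   q6  q4 
   q5   q3  q7 
 * q6   q6  q8 
   q7   q7  q7 
 * q8   q7  q4 
(> = start, * = accepting)

start=q0; accept=q4,q6,q8; q0-a->q1; q0-b->q0; q1-a->q1; q1-b->q2; q2-a->q3; q2-b->q4; q3-a->q3; q3-b->q5; q4-a->q6; q4-b->q4; q5-a->q3; q5-b->q7; q6-a->q6; q6-b->q8; q7-a->q7; q7-b->q7; q8-a->q7; q8-b->q4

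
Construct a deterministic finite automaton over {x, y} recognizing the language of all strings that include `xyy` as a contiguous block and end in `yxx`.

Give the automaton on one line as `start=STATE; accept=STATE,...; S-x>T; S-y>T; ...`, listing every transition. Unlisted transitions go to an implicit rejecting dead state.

start=q0; accept=q8; q0-x>q1; q0-y>q2; q1-x>q1; q1-y>q3; q2-x>q4; q2-y>q2; q3-x>q4; q3-y>q5; q4-x>q6; q4-y>q3; q5-x>q7; q5-y>q5; q6-x>q1; q6-y>q3; q7-x>q8; q7-y>q5; q8-x>q9; q8-y>q5; q9-x>q9; q9-y>q5

Build one automaton per condition and run them in lockstep. The first has 4 states tracking whether and how much of `xyy` has been seen; the second has 4 states tracking how much of the suffix `yxx` has currently been matched. A product state is a pair (one from each), accepting exactly when both do.
A 10-state machine:
        x   y  
>  q0   q1  q2 
   q1   q1  q3 
   q2   q4  q2 
   q3   q4  q5 
   q4   q6  q3 
   q5   q7  q5 
   q6   q1  q3 
   q7   q8  q5 
 * q8   q9  q5 
   q9   q9  q5 
(> = start, * = accepting)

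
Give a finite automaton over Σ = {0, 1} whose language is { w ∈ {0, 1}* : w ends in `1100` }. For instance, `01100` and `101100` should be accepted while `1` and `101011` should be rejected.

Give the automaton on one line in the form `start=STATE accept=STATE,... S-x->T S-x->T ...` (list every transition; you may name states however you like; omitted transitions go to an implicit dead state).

start=q0 accept=q4 q0-0->q0 q0-1->q1 q1-0->q0 q1-1->q2 q2-0->q3 q2-1->q2 q3-0->q4 q3-1->q1 q4-0->q0 q4-1->q1

Let each state record the length of the longest suffix of the input read so far that is also a prefix of `1100`. q1 means the last symbol is `1`; q2 means the last 2 symbols are `11`; q3 means the last 3 symbols are `110`; q4 means the last 4 symbols are `1100`. Accept only at q4, where the string currently ends in `1100`.
With 5 states:
        0   1  
>  q0   q0  q1 
   q1   q0  q2 
   q2   q3  q2 
   q3   q4  q1 
 * q4   q0  q1 
(> = start, * = accepting)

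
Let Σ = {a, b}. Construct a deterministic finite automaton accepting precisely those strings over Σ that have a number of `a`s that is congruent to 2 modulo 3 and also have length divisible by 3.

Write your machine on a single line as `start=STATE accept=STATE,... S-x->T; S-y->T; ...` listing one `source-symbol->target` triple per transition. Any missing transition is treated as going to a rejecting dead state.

start=q0; accept=q6; q0-a->q1; q0-b->q2; q1-a->q3; q1-b->q4; q2-a->q4; q2-b->q5; q3-a->q0; q3-b->q6; q4-a->q6; q4-b->q7; q5-a->q7; q5-b->q0; q6-a->q2; q6-b->q8; q7-a->q8; q7-b->q1; q8-a->q5; q8-b->q3

Build one automaton per condition and run them in lockstep. One (3 states) tracks the count of `a`s modulo 3; the other (3 states) tracks the input length modulo 3. Each combined state is a pair, one component from each; accept when both components accept.
9 states suffice.
        a   b  
>  q0   q1  q2 
   q1   q3  q4 
   q2   q4  q5 
   q3   q0  q6 
   q4   q6  q7 
   q5   q7  q0 
 * q6   q2  q8 
   q7   q8  q1 
   q8   q5  q3 
(> = start, * = accepting)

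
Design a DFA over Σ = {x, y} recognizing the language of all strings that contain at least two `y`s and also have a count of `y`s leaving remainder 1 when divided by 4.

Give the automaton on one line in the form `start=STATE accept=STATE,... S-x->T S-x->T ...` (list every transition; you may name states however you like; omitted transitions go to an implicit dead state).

start=q0 accept=q5 q0-x->q0 q0-y->q1 q1-x->q1 q1-y->q2 q2-x->q2 q2-y->q3 q3-x->q3 q3-y->q4 q4-x->q4 q4-y->q5 q5-x->q5 q5-y->q2

Run two small machines in parallel and take their product. One (4 states) tracks the count of `y`s, saturating at 3; the other (4 states) tracks the count of `y`s modulo 4. Each combined state is a pair, one component from each; accept when both components accept. Equivalent product states are then merged.
A 6-state machine:
        x   y  
>  q0   q0  q1 
   q1   q1  q2 
   q2   q2  q3 
   q3   q3  q4 
   q4   q4  q5 
 * q5   q5  q2 
(> = start, * = accepting)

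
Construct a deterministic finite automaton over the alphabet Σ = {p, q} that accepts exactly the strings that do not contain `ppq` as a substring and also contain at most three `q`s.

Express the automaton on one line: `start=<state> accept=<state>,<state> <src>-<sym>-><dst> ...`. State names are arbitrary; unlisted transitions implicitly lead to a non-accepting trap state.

start=A accept=A,B,C,D,E,F,H A-p->B A-q->C B-p->D B-q->C C-p->E C-q->F D-p->D D-q->G E-p->D E-q->F F-p->H F-q->D G-p->G G-q->G H-p->D H-q->D

Handle the two conditions separately and then intersect. The first has 4 states tracking partial matches of the forbidden pattern `ppq`; the second has 5 states tracking the count of `q`s, saturating at 4. A product state is a pair (one from each), accepting exactly when both do. After merging equivalent states the machine shrinks.
8 states suffice.
       p  q 
>* A   B  C 
 * B   D  C 
 * C   E  F 
 * D   D  G 
 * E   D  F 
 * F   H  D 
   G   G  G 
 * H   D  D 
(> = start, * = accepting)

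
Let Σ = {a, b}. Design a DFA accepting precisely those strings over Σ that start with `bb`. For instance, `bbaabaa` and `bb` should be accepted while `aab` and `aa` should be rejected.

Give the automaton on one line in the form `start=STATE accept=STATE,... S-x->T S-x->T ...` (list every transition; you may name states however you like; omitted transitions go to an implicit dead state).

start=S0 accept=S2 S0-a->S3 S0-b->S1 S1-a->S3 S1-b->S2 S2-a->S2 S2-b->S2 S3-a->S3 S3-b->S3

Check the first 2 symbols one by one: S0 through S1 record how many have matched `bb` so far; any wrong symbol goes to the dead state S3. After all 2 match we enter the accepting sink S2.
4 states suffice.
        a   b  
>  S0   S3  S1 
   S1   S3  S2 
 * S2   S2  S2 
   S3   S3  S3 
(> = start, * = accepting)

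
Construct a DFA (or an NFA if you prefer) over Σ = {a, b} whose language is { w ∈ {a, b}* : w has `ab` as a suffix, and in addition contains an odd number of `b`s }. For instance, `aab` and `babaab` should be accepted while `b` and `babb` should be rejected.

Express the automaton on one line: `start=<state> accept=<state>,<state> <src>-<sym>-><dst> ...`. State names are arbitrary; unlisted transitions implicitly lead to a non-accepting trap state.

start=q0 accept=q3 q0-a->q1 q0-b->q2 q1-a->q1 q1-b->q3 q2-a->q2 q2-b->q0 q3-a->q2 q3-b->q0

Build one automaton per condition and run them in lockstep. The first has 3 states tracking how much of the suffix `ab` has currently been matched; the second has 2 states tracking the count of `b`s modulo 2. A product state is a pair (one from each), accepting exactly when both do. Equivalent product states are then merged.
4 states suffice.
        a   b  
>  q0   q1  q2 
   q1   q1  q3 
   q2   q2  q0 
 * q3   q2  q0 
(> = start, * = accepting)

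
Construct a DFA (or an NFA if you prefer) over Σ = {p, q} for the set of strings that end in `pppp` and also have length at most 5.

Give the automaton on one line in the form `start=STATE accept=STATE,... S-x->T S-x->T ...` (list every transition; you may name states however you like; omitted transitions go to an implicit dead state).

Handle the two conditions separately and then intersect. The first has 5 states tracking how much of the suffix `pppp` has currently been matched; the second has 7 states tracking the input length, saturating at 6. A product state is a pair (one from each), accepting exactly when both do. After merging equivalent states the machine shrinks.
11 states suffice.
       p  q 
>  A   B  C 
   B   D  E 
   C   F  E 
   D   G  E 
   E   E  E 
   F   H  E 
   G   I  E 
   H   J  E 
 * I   K  E 
   J   K  E 
 * K   E  E 
(> = start, * = accepting)

start=A accept=I,K A-p->B A-q->C B-p->D B-q->E C-p->F C-q->E D-p->G D-q->E E-p->E E-q->E F-p->H F-q->E G-p->I G-q->E H-p->J H-q->E I-p->K I-q->E J-p->K J-q->E K-p->E K-q->E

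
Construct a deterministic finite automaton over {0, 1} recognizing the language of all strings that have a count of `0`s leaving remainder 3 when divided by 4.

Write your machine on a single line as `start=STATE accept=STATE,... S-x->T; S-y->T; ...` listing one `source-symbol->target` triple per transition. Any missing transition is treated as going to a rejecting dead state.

The only thing that matters is how many `0`s have appeared, reduced mod 4. Use one state per residue: S0 for 0, …, S3 for 3. Reading `0` moves to the next residue; anything else stays put. S3 is accepting.
With 4 states:
        0   1  
>  S0   S1  S0 
   S1   S2  S1 
   S2   S3  S2 
 * S3   S0  S3 
(> = start, * = accepting)

start=S0; accept=S3; S0-0->S1; S0-1->S0; S1-0->S2; S1-1->S1; S2-0->S3; S2-1->S2; S3-0->S0; S3-1->S3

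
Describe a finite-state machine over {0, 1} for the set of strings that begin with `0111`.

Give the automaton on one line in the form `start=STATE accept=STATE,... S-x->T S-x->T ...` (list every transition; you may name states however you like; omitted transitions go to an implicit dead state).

Walk along `0111` while the input agrees: from S0 take `0` to S1, and so on. Any deviation drops to the rejecting sink S5. Once S4 is reached the prefix is confirmed and every continuation is accepted.
6 states suffice.
        0   1  
>  S0   S1  S5 
   S1   S5  S2 
   S2   S5  S3 
   S3   S5  S4 
 * S4   S4  S4 
   S5   S5  S5 
(> = start, * = accepting)

start=S0 accept=S4 S0-0->S1 S0-1->S5 S1-0->S5 S1-1->S2 S2-0->S5 S2-1->S3 S3-0->S5 S3-1->S4 S4-0->S4 S4-1->S4 S5-0->S5 S5-1->S5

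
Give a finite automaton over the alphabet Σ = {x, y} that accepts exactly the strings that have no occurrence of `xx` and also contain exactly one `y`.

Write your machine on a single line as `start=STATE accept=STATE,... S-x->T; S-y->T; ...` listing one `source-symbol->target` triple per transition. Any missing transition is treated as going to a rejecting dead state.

Build one automaton per condition and run them in lockstep. One (3 states) tracks partial matches of the forbidden pattern `xx`; the other (3 states) tracks the count of `y`s, saturating at 2. Each combined state is a pair, one component from each; accept when both components accept.
9 states suffice.
        x   y  
>  q0   q1  q2 
   q1   q3  q2 
 * q2   q4  q5 
   q3   q3  q6 
 * q4   q6  q5 
   q5   q7  q5 
   q6   q6  q8 
   q7   q8  q5 
   q8   q8  q8 
(> = start, * = accepting)

start=q0; accept=q2,q4; q0-x->q1; q0-y->q2; q1-x->q3; q1-y->q2; q2-x->q4; q2-y->q5; q3-x->q3; q3-y->q6; q4-x->q6; q4-y->q5; q5-x->q7; q5-y->q5; q6-x->q6; q6-y->q8; q7-x->q8; q7-y->q5; q8-x->q8; q8-y->q8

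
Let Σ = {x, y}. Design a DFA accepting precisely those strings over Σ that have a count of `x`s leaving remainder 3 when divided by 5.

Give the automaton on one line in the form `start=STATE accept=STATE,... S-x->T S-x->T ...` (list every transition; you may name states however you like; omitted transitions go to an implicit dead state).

Keep the running count of `x`s modulo 5: each `x` advances along the cycle A → B → C → D → E → A while other symbols loop. Accept at D.
With 5 states:
       x  y 
>  A   B  A 
   B   C  B 
   C   D  C 
 * D   E  D 
   E   A  E 
(> = start, * = accepting)

start=A accept=D A-x->B A-y->A B-x->C B-y->B C-x->D C-y->C D-x->E D-y->D E-x->A E-y->E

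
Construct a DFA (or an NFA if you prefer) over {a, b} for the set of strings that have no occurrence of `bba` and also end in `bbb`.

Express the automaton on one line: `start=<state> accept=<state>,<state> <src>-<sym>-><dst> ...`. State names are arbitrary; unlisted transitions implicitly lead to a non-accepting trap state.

start=s0 accept=s4 s0-a->s0 s0-b->s1 s1-a->s0 s1-b->s2 s2-a->s3 s2-b->s4 s3-a->s3 s3-b->s3 s4-a->s3 s4-b->s4

Build one automaton per condition and run them in lockstep. One (4 states) tracks partial matches of the forbidden pattern `bba`; the other (4 states) tracks how much of the suffix `bbb` has currently been matched. Each combined state is a pair, one component from each; accept when both components accept. After merging equivalent states the machine shrinks.
With 5 states:
        a   b  
>  s0   s0  s1 
   s1   s0  s2 
   s2   s3  s4 
   s3   s3  s3 
 * s4   s3  s4 
(> = start, * = accepting)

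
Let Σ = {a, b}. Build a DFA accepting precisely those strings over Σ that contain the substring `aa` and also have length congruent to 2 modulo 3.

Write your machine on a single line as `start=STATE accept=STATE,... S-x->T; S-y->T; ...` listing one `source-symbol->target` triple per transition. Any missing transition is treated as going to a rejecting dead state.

start=s0; accept=s3; s0-a->s1; s0-b->s2; s1-a->s3; s1-b->s4; s2-a->s5; s2-b->s4; s3-a->s6; s3-b->s6; s4-a->s7; s4-b->s0; s5-a->s6; s5-b->s0; s6-a->s8; s6-b->s8; s7-a->s8; s7-b->s2; s8-a->s3; s8-b->s3

Run two small machines in parallel and take their product. One (3 states) tracks whether and how much of `aa` has been seen; the other (3 states) tracks the input length modulo 3. Each combined state is a pair, one component from each; accept when both components accept.
With 9 states:
        a   b  
>  s0   s1  s2 
   s1   s3  s4 
   s2   s5  s4 
 * s3   s6  s6 
   s4   s7  s0 
   s5   s6  s0 
   s6   s8  s8 
   s7   s8  s2 
   s8   s3  s3 
(> = start, * = accepting)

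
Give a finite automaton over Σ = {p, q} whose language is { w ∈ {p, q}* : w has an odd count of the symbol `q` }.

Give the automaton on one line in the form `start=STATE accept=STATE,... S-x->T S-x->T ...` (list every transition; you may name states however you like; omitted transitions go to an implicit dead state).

start=A accept=B A-p->A A-q->B B-p->B B-q->A

The only thing that matters is how many `q`s have appeared, reduced mod 2. Use one state per residue: A for 0, …, B for 1. Reading `q` moves to the next residue; anything else stays put. B is accepting.
With 2 states:
       p  q 
>  A   A  B 
 * B   B  A 
(> = start, * = accepting)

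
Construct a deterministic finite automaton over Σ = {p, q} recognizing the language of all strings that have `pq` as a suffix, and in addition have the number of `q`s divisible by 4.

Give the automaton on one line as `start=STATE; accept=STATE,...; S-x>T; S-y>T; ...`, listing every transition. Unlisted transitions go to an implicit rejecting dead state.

start=s0; accept=s11; s0-p>s1; s0-q>s2; s1-p>s1; s1-q>s3; s2-p>s4; s2-q>s5; s3-p>s4; s3-q>s5; s4-p>s4; s4-q>s6; s5-p>s7; s5-q>s8; s6-p>s7; s6-q>s8; s7-p>s7; s7-q>s9; s8-p>s10; s8-q>s0; s9-p>s10; s9-q>s0; s10-p>s10; s10-q>s11; s11-p>s1; s11-q>s2

Handle the two conditions separately and then intersect. One (3 states) tracks how much of the suffix `pq` has currently been matched; the other (4 states) tracks the count of `q`s modulo 4. Each combined state is a pair, one component from each; accept when both components accept.
          p    q  
>  s0     s1   s2 
   s1     s1   s3 
   s2     s4   s5 
   s3     s4   s5 
   s4     s4   s6 
   s5     s7   s8 
   s6     s7   s8 
   s7     s7   s9 
   s8    s10   s0 
   s9    s10   s0 
   s10   s10  s11 
 * s11    s1   s2 
(> = start, * = accepting)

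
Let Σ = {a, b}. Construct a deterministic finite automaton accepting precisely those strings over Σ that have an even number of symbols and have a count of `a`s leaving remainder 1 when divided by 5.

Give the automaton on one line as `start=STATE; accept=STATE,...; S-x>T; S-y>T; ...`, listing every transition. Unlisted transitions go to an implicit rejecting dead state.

Build one automaton per condition and run them in lockstep. One (2 states) tracks the input length modulo 2; the other (5 states) tracks the count of `a`s modulo 5. Each combined state is a pair, one component from each; accept when both components accept.
        a   b  
>  q0   q1  q2 
   q1   q3  q4 
   q2   q4  q0 
   q3   q5  q6 
 * q4   q6  q1 
   q5   q7  q8 
   q6   q8  q3 
   q7   q2  q9 
   q8   q9  q5 
   q9   q0  q7 
(> = start, * = accepting)

start=q0; accept=q4; q0-a>q1; q0-b>q2; q1-a>q3; q1-b>q4; q2-a>q4; q2-b>q0; q3-a>q5; q3-b>q6; q4-a>q6; q4-b>q1; q5-a>q7; q5-b>q8; q6-a>q8; q6-b>q3; q7-a>q2; q7-b>q9; q8-a>q9; q8-b>q5; q9-a>q0; q9-b>q7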